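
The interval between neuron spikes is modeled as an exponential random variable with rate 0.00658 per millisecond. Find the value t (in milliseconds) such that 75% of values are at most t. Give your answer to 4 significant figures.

210.7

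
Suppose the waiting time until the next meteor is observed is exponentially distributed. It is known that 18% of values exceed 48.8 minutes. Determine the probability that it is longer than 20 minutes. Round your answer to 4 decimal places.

e^(−λ·48.8) = 0.18 ⇒ λ = −ln(0.18)/48.8 = 0.0351393.
P(X > 20) = e^(−0.0351393·20) = e^(−0.70279) ≈ 0.4952.

0.4952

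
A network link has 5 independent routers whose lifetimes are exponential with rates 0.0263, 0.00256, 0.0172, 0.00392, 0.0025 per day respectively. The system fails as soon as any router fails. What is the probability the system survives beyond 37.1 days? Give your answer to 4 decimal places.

0.1427

The time to first failure is exponential with rate Σλ = 0.0263 + 0.00256 + 0.0172 + 0.00392 + 0.0025 = 0.05248.
P(min > 37.1) = e^(−0.05248·37.1) = e^(−1.947) ≈ 0.1427.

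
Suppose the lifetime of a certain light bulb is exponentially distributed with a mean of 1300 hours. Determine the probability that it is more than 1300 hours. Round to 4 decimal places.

The rate is λ = 1/1300 = 0.000769231 per hour.
P(X > 1300) = e^(−λ·1300) = e^(−1) ≈ 0.3679.

0.3679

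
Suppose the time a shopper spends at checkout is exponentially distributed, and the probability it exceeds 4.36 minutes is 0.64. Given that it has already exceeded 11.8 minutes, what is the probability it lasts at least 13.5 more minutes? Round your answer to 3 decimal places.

0.251

From e^(−λ·4.36) = 0.64, λ = −ln(0.64)/4.36 = 0.102359.
Memoryless: P(X > 11.8+13.5 | X > 11.8) = P(X > 13.5) = e^(−0.102359·13.5) ≈ 0.251.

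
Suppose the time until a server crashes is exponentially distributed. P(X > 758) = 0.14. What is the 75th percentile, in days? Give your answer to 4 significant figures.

e^(−λ·758) = 0.14 ⇒ λ = −ln(0.14)/758 = 0.00259382.
75th percentile: 1 − e^(−λt) = 0.75, t = −ln(0.25)/λ = 534.461 days.

534.5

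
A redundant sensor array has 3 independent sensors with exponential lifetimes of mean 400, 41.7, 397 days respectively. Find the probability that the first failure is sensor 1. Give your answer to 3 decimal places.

0.086

Rates: λ_i = 1/mean_i → 0.0025, 0.0239808, 0.00251889; Σλ = 0.0289997.
P(sensor 1 first) = λ_1/Σλ = 0.0025/0.0289997 ≈ 0.086.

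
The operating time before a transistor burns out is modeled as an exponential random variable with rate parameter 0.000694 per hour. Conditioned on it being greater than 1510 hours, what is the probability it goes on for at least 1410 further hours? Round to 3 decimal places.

0.376

The exponential is memoryless, so the remaining time is again Exp(λ): the condition X > 1510 is irrelevant.
P(X > 1410) = e^(−0.97854) ≈ 0.376.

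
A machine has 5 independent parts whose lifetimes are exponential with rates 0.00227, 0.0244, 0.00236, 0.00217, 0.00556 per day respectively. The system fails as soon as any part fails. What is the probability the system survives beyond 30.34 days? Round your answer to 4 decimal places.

The time to first failure is exponential with rate Σλ = 0.00227 + 0.0244 + 0.00236 + 0.00217 + 0.00556 = 0.03676.
P(min > 30.34) = e^(−0.03676·30.34) = e^(−1.1153) ≈ 0.3278.

0.3278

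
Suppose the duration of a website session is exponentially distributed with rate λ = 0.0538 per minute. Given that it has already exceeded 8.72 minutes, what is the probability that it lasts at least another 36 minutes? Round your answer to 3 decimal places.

0.144

By the memoryless property, P(X > 8.72+36 | X > 8.72) = P(X > 36).
P(X > 36) = e^(−1.9368) ≈ 0.144.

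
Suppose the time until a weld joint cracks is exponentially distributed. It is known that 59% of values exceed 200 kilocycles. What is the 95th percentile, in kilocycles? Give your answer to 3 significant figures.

1140

e^(−λ·200) = 0.59 ⇒ λ = −ln(0.59)/200 = 0.00263816.
95th percentile: 1 − e^(−λt) = 0.95, t = −ln(0.05)/λ = 1135.54 kilocycles.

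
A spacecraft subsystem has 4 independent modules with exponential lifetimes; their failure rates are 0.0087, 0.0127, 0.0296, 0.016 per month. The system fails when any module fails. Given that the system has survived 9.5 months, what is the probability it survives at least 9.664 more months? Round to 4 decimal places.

0.5234

Time to first failure ~ Exp(Σλ) with Σλ = 0.067.
By memorylessness, P(T > 9.5+9.664 | T > 9.5) = P(T > 9.664) = e^(−0.067·9.664) ≈ 0.5234.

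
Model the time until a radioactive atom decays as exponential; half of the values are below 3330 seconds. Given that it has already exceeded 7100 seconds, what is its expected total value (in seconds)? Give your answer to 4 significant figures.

11900

For an exponential, median = ln(2)/λ, so λ = ln 2 / 3330 = 0.000208152 per second.
By memorylessness, E[X | X > 7100] = 7100 + 1/λ = 7100 + 4804.17 = 11904.2 seconds.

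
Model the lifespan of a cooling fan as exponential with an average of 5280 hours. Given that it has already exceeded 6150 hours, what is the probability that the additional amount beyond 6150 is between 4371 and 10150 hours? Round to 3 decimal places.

0.291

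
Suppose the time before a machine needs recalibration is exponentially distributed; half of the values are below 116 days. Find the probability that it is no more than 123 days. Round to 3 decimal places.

0.520

For an exponential, median = ln(2)/λ, so λ = ln 2 / 116 = 0.00597541 per day.
P(X ≤ 123) = 1 − e^(−λ·123) = 1 − e^(−0.73498) ≈ 0.520.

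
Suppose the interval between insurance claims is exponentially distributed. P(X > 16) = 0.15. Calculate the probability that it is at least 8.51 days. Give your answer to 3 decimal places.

0.365

e^(−λ·16) = 0.15 ⇒ λ = −ln(0.15)/16 = 0.11857.
P(X > 8.51) = e^(−0.11857·8.51) = e^(−1.009) ≈ 0.365.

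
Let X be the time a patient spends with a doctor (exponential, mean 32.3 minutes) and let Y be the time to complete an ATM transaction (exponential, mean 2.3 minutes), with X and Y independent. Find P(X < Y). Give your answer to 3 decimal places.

0.066

λ_1 = 1/32.3 = 0.0309598, λ_2 = 1/2.3 = 0.434783.
For independent exponentials, P(X < Y) = λ_1/(λ_1+λ_2) = 0.0309598/0.465742 ≈ 0.066.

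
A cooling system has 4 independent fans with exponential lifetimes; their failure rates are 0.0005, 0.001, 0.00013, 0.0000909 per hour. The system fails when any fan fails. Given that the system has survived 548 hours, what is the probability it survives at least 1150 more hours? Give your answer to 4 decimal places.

0.1382

Time to first failure ~ Exp(Σλ) with Σλ = 0.0017209.
By memorylessness, P(T > 548+1150 | T > 548) = P(T > 1150) = e^(−0.0017209·1150) ≈ 0.1382.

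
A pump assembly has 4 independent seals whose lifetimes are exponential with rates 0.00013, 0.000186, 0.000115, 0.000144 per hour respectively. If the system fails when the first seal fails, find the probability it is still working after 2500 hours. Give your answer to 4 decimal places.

The time to first failure is exponential with rate Σλ = 0.00013 + 0.000186 + 0.000115 + 0.000144 = 0.000575.
P(min > 2500) = e^(−0.000575·2500) = e^(−1.4375) ≈ 0.2375.

0.2375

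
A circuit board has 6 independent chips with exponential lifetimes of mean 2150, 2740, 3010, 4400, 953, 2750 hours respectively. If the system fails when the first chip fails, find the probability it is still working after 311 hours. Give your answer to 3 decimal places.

0.418

The first failure time is exponential with rate Σλ_i = 1/2150 + 1/2740 + 1/3010 + 1/4400 + 1/953 + 1/2750 = 0.00280253 per hour.
P(min > 311) = e^(−0.00280253·311) = e^(−0.87159) ≈ 0.418.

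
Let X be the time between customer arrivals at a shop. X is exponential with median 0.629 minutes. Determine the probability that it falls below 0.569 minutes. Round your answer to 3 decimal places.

For an exponential, median = ln(2)/λ, so λ = ln 2 / 0.629 = 1.10198 per minute.
P(X ≤ 0.569) = 1 − e^(−λ·0.569) = 1 − e^(−0.62703) ≈ 0.466.

0.466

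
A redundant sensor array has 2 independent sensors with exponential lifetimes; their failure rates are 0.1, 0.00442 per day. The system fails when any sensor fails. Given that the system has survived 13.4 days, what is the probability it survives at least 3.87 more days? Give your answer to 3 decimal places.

Time to first failure ~ Exp(Σλ) with Σλ = 0.10442.
By memorylessness, P(T > 13.4+3.87 | T > 13.4) = P(T > 3.87) = e^(−0.10442·3.87) ≈ 0.668.

0.668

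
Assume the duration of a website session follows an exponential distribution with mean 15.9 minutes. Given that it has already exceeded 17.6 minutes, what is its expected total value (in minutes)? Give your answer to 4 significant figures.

33.50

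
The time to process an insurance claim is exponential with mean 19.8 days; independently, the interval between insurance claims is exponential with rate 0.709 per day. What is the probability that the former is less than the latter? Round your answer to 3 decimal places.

λ_1 = 1/19.8 = 0.0505051, λ_2 = 0.709.
For independent exponentials, P(the former < the latter) = λ_1/(λ_1+λ_2) = 0.0505051/0.759505 ≈ 0.066.

0.066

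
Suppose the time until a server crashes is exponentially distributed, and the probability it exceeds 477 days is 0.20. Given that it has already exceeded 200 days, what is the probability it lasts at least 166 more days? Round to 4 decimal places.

0.5712

From e^(−λ·477) = 0.20, λ = −ln(0.20)/477 = 0.00337408.
Memoryless: P(X > 200+166 | X > 200) = P(X > 166) = e^(−0.00337408·166) ≈ 0.5712.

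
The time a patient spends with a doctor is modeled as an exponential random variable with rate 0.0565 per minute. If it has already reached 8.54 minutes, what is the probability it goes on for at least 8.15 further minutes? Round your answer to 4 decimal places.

0.6310

By the memoryless property, P(X > 8.54+8.15 | X > 8.54) = P(X > 8.15).
P(X > 8.15) = e^(−0.46048) ≈ 0.6310.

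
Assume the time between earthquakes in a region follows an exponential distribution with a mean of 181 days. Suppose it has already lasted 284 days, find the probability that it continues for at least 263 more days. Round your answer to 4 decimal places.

0.2339

The rate is λ = 1/181 = 0.00552486 per day.
P(X > s+t | X > s) = e^(−λ(s+t))/e^(−λs) = e^(−λt), independent of s = 284.
P(X > 263) = e^(−1.453) ≈ 0.2339.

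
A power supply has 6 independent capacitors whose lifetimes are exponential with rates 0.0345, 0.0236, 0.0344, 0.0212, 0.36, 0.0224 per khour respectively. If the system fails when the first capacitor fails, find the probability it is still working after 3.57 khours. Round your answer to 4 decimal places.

0.1701

The time to first failure is exponential with rate Σλ = 0.0345 + 0.0236 + 0.0344 + 0.0212 + 0.36 + 0.0224 = 0.4961.
P(min > 3.57) = e^(−0.4961·3.57) = e^(−1.7711) ≈ 0.1701.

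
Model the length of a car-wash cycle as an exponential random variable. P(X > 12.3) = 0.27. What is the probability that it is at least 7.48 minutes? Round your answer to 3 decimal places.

e^(−λ·12.3) = 0.27 ⇒ λ = −ln(0.27)/12.3 = 0.10645.
P(X > 7.48) = e^(−0.10645·7.48) = e^(−0.79624) ≈ 0.451.

0.451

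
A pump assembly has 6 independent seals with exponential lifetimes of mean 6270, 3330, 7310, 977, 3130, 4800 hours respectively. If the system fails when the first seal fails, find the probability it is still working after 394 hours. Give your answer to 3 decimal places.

The first failure time is exponential with rate Σλ_i = 1/6270 + 1/3330 + 1/7310 + 1/977 + 1/3130 + 1/4800 = 0.00214795 per hour.
P(min > 394) = e^(−0.00214795·394) = e^(−0.84629) ≈ 0.429.

0.429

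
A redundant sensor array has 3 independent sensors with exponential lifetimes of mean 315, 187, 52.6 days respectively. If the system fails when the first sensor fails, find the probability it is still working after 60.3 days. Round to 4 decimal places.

0.1901

The first failure time is exponential with rate Σλ_i = 1/315 + 1/187 + 1/52.6 = 0.0275336 per day.
P(min > 60.3) = e^(−0.0275336·60.3) = e^(−1.6603) ≈ 0.1901.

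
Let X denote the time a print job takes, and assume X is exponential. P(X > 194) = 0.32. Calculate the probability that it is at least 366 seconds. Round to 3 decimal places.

0.117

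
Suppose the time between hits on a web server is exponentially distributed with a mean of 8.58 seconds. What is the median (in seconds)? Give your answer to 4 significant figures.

5.947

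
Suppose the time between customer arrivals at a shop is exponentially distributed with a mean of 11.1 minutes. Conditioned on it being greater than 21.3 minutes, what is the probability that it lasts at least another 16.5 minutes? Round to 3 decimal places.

The rate is λ = 1/11.1 = 0.0900901 per minute.
P(X > s+t | X > s) = e^(−λ(s+t))/e^(−λs) = e^(−λt), independent of s = 21.3.
P(X > 16.5) = e^(−1.4865) ≈ 0.226.

0.226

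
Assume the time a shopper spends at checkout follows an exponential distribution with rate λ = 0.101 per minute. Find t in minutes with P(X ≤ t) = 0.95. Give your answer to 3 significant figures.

29.7

Set 1 − e^(−λt) = 0.95, so t = −ln(0.05)/λ = 2.9957/0.101 ≈ 29.6607 minutes.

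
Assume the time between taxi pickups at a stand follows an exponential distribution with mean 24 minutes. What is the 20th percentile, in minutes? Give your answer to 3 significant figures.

The rate is λ = 1/24 = 0.0416667 per minute.
Set 1 − e^(−λt) = 0.2, so t = −ln(0.8)/λ = 0.22314/0.0416667 ≈ 5.35545 minutes.

5.36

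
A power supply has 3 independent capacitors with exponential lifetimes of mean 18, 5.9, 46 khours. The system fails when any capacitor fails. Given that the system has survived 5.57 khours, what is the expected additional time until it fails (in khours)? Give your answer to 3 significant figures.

4.05

First-failure rate Σλ = 1/18 + 1/5.9 + 1/46 = 0.246786.
By memorylessness the expected residual is 1/Σλ = 4.05209 khours, regardless of the 5.57 already elapsed.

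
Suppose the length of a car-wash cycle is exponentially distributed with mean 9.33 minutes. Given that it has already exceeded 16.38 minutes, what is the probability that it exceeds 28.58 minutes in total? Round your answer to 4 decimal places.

The rate is λ = 1/9.33 = 0.107181 per minute.
By the memoryless property, P(X > 16.38+12.2 | X > 16.38) = P(X > 12.2).
P(X > 12.2) = e^(−1.3076) ≈ 0.2705.

0.2705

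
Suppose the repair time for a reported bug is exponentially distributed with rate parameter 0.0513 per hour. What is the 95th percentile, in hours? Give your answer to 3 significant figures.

58.4

Set 1 − e^(−λt) = 0.95, so t = −ln(0.05)/λ = 2.9957/0.0513 ≈ 58.3963 hours.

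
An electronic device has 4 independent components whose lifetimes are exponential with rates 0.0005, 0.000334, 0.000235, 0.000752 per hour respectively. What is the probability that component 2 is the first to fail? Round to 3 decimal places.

The time to first failure is exponential with rate Σλ = 0.0005 + 0.000334 + 0.000235 + 0.000752 = 0.001821.
P(component 2 first) = λ_2/Σλ = 0.000334/0.001821 ≈ 0.183.

0.183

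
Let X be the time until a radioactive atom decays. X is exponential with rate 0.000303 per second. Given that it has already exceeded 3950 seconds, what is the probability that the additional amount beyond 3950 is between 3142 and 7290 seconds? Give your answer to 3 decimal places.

Memoryless: the residual past 3950 is again Exp(λ).
P(3142 < residual < 7290) = e^(−λ·3142) − e^(−λ·7290) = 0.38596 − 0.10982 ≈ 0.276.

0.276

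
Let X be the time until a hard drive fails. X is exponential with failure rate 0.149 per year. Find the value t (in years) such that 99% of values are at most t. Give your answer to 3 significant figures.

30.9

Set 1 − e^(−λt) = 0.99, so t = −ln(0.01)/λ = 4.6052/0.149 ≈ 30.9072 years.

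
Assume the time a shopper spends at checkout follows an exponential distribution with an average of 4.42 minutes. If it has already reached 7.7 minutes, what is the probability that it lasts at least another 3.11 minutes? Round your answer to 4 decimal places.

The rate is λ = 1/4.42 = 0.226244 per minute.
The exponential is memoryless, so the remaining time is again Exp(λ): the condition X > 7.7 is irrelevant.
P(X > 3.11) = e^(−0.70362) ≈ 0.4948.

0.4948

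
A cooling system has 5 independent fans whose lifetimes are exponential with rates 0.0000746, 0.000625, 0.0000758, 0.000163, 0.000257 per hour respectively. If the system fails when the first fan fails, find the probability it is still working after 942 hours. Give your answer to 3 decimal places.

The time to first failure is exponential with rate Σλ = 0.0000746 + 0.000625 + 0.0000758 + 0.000163 + 0.000257 = 0.0011954.
P(min > 942) = e^(−0.0011954·942) = e^(−1.1261) ≈ 0.324.

0.324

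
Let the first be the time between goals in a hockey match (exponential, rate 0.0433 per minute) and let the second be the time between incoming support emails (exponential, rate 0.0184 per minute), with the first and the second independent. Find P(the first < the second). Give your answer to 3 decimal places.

λ_1 = 0.0433, λ_2 = 0.0184.
For independent exponentials, P(the first < the second) = λ_1/(λ_1+λ_2) = 0.0433/0.0617 ≈ 0.702.

0.702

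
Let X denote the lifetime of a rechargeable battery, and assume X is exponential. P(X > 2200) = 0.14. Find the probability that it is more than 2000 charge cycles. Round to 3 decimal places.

e^(−λ·2200) = 0.14 ⇒ λ = −ln(0.14)/2200 = 0.000893688.
P(X > 2000) = e^(−0.000893688·2000) = e^(−1.7874) ≈ 0.167.

0.167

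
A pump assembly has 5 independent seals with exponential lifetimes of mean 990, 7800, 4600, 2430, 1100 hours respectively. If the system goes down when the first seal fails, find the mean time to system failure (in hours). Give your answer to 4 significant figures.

373.6

The first failure time is exponential with rate Σλ_i = 1/990 + 1/7800 + 1/4600 + 1/2430 + 1/1100 = 0.00267631 per hour.
E[min] = 1/Σλ = 1/0.00267631 = 373.649 hours.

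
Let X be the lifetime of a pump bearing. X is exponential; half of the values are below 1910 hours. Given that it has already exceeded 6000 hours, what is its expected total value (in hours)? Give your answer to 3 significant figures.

For an exponential, median = ln(2)/λ, so λ = ln 2 / 1910 = 0.000362904 per hour.
By memorylessness, E[X | X > 6000] = 6000 + 1/λ = 6000 + 2755.55 = 8755.55 hours.

8760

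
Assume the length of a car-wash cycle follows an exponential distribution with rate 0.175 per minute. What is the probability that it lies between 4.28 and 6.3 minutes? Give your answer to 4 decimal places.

0.1408

P(4.28 < X < 6.3) = e^(−λ·4.28) − e^(−λ·6.3) = 0.47284 − 0.33204 ≈ 0.1408.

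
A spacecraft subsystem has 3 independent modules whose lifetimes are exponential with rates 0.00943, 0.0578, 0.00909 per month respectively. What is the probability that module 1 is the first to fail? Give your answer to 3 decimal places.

0.124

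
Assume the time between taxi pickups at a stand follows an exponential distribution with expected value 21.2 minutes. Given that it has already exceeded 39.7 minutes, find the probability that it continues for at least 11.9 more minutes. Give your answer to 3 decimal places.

0.570

The rate is λ = 1/21.2 = 0.0471698 per minute.
By the memoryless property, P(X > 39.7+11.9 | X > 39.7) = P(X > 11.9).
P(X > 11.9) = e^(−0.56132) ≈ 0.570.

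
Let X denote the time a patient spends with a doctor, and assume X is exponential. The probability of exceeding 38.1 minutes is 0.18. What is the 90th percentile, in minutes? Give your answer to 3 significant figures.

e^(−λ·38.1) = 0.18 ⇒ λ = −ln(0.18)/38.1 = 0.0450078.
90th percentile: 1 − e^(−λt) = 0.9, t = −ln(0.1)/λ = 51.1597 minutes.

51.2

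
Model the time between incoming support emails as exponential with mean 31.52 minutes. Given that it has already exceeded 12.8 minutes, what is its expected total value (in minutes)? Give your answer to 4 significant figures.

44.32

The rate is λ = 1/31.52 = 0.0317259 per minute.
By memorylessness, E[X | X > 12.8] = 12.8 + 1/λ = 12.8 + 31.52 = 44.32 minutes.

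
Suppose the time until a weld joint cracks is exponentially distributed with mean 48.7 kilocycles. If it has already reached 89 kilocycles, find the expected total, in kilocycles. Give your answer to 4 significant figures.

The rate is λ = 1/48.7 = 0.0205339 per kilocycle.
By memorylessness, E[X | X > 89] = 89 + 1/λ = 89 + 48.7 = 137.7 kilocycles.

137.7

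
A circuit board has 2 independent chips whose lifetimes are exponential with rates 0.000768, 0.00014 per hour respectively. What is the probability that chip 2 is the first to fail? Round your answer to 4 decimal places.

0.1542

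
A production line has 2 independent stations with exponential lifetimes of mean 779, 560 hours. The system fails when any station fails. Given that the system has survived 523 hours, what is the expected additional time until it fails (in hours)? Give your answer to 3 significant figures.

First-failure rate Σλ = 1/779 + 1/560 = 0.00306941.
By memorylessness the expected residual is 1/Σλ = 325.795 hours, regardless of the 523 already elapsed.

326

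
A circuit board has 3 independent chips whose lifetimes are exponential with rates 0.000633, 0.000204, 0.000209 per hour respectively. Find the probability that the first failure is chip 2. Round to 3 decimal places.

The time to first failure is exponential with rate Σλ = 0.000633 + 0.000204 + 0.000209 = 0.001046.
P(chip 2 first) = λ_2/Σλ = 0.000204/0.001046 ≈ 0.195.

0.195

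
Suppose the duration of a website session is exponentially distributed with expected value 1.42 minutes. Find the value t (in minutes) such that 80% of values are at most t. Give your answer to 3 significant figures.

2.29

The rate is λ = 1/1.42 = 0.704225 per minute.
Set 1 − e^(−λt) = 0.8, so t = −ln(0.2)/λ = 1.6094/0.704225 ≈ 2.2854 minutes.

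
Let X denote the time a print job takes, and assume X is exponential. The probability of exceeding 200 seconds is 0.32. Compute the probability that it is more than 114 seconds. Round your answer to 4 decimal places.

0.5223

e^(−λ·200) = 0.32 ⇒ λ = −ln(0.32)/200 = 0.00569717.
P(X > 114) = e^(−0.00569717·114) = e^(−0.64948) ≈ 0.5223.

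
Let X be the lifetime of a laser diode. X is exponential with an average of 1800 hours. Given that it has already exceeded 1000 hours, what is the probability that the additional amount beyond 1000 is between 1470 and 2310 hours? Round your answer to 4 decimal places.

0.1648

The rate is λ = 1/1800 = 0.000555556 per hour.
Memoryless: the residual past 1000 is again Exp(λ).
P(1470 < residual < 2310) = e^(−λ·1470) − e^(−λ·2310) = 0.44190 − 0.27711 ≈ 0.1648.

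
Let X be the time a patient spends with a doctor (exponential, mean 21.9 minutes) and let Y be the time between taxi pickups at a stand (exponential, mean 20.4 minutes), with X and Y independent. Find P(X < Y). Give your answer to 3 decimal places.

0.482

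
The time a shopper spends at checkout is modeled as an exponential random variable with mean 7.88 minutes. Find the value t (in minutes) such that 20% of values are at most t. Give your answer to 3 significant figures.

1.76

The rate is λ = 1/7.88 = 0.126904 per minute.
Set 1 − e^(−λt) = 0.2, so t = −ln(0.8)/λ = 0.22314/0.126904 ≈ 1.75837 minutes.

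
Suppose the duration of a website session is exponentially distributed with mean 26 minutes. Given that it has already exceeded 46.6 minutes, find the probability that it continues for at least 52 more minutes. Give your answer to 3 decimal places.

0.135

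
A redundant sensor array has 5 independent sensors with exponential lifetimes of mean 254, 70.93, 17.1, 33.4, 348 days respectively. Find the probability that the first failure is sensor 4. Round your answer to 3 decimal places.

0.274

Rates: λ_i = 1/mean_i → 0.00393701, 0.0140984, 0.0584795, 0.0299401, 0.00287356; Σλ = 0.109329.
P(sensor 4 first) = λ_4/Σλ = 0.0299401/0.109329 ≈ 0.274.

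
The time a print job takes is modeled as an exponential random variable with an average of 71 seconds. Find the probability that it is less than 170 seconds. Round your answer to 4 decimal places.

The rate is λ = 1/71 = 0.0140845 per second.
P(X ≤ 170) = 1 − e^(−λ·170) = 1 − e^(−2.3944) ≈ 0.9088.

0.9088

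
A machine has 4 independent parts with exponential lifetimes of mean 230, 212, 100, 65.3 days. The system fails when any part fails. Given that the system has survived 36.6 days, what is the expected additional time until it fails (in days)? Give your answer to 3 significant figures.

First-failure rate Σλ = 1/230 + 1/212 + 1/100 + 1/65.3 = 0.0343787.
By memorylessness the expected residual is 1/Σλ = 29.0877 days, regardless of the 36.6 already elapsed.

29.1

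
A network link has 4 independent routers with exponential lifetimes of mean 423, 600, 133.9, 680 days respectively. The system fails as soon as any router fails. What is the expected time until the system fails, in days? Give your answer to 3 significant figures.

77.1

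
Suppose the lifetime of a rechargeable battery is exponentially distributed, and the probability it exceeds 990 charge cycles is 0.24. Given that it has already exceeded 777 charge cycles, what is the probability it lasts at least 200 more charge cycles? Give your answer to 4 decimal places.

0.7495

From e^(−λ·990) = 0.24, λ = −ln(0.24)/990 = 0.00144153.
Memoryless: P(X > 777+200 | X > 777) = P(X > 200) = e^(−0.00144153·200) ≈ 0.7495.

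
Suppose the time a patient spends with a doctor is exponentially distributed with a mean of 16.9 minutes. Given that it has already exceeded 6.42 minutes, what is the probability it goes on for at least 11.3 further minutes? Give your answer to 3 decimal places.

The rate is λ = 1/16.9 = 0.0591716 per minute.
The exponential is memoryless, so the remaining time is again Exp(λ): the condition X > 6.42 is irrelevant.
P(X > 11.3) = e^(−0.66864) ≈ 0.512.

0.512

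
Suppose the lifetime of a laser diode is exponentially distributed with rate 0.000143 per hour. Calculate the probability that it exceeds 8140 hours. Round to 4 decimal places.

P(X > 8140) = e^(−λ·8140) = e^(−1.164) ≈ 0.3122.

0.3122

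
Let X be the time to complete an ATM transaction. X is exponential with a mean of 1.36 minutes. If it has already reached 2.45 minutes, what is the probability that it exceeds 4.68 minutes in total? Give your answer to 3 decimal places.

0.194

The rate is λ = 1/1.36 = 0.735294 per minute.
P(X > s+t | X > s) = e^(−λ(s+t))/e^(−λs) = e^(−λt), independent of s = 2.45.
P(X > 2.23) = e^(−1.6397) ≈ 0.194.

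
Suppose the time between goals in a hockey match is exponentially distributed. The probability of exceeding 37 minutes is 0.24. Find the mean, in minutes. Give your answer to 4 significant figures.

25.93

e^(−λ·37) = 0.24 ⇒ λ = −ln(0.24)/37 = 0.0385707.
Mean = 1/λ = 25.9264 minutes.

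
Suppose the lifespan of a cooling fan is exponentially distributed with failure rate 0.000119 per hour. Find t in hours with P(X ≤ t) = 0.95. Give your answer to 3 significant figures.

25200

Set 1 − e^(−λt) = 0.95, so t = −ln(0.05)/λ = 2.9957/0.000119 ≈ 25174.2 hours.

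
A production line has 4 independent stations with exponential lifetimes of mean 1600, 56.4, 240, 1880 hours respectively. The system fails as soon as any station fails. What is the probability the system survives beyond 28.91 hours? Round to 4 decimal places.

The first failure time is exponential with rate Σλ_i = 1/1600 + 1/56.4 + 1/240 + 1/1880 = 0.0230541 per hour.
P(min > 28.91) = e^(−0.0230541·28.91) = e^(−0.66649) ≈ 0.5135.

0.5135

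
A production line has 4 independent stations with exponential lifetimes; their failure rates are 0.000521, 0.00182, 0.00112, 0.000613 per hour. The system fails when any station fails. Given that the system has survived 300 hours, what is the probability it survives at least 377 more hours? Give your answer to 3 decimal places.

Time to first failure ~ Exp(Σλ) with Σλ = 0.004074.
By memorylessness, P(T > 300+377 | T > 300) = P(T > 377) = e^(−0.004074·377) ≈ 0.215.

0.215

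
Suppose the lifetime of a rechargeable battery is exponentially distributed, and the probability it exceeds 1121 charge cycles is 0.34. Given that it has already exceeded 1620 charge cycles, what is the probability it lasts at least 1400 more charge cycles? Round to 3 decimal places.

From e^(−λ·1121) = 0.34, λ = −ln(0.34)/1121 = 0.000962364.
Memoryless: P(X > 1620+1400 | X > 1620) = P(X > 1400) = e^(−0.000962364·1400) ≈ 0.260.

0.260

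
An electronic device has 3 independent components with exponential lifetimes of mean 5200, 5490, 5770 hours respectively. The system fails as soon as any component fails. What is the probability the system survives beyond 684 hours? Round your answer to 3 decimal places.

The first failure time is exponential with rate Σλ_i = 1/5200 + 1/5490 + 1/5770 = 0.000547767 per hour.
P(min > 684) = e^(−0.000547767·684) = e^(−0.37467) ≈ 0.688.

0.688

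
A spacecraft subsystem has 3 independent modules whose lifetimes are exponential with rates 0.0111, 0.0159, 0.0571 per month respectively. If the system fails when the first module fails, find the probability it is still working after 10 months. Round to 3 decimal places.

The time to first failure is exponential with rate Σλ = 0.0111 + 0.0159 + 0.0571 = 0.0841.
P(min > 10) = e^(−0.0841·10) = e^(−0.841) ≈ 0.431.

0.431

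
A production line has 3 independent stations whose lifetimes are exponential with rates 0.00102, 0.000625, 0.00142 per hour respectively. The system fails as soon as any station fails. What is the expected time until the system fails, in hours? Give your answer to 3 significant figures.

326

The time to first failure is exponential with rate Σλ = 0.00102 + 0.000625 + 0.00142 = 0.003065.
E[min] = 1/Σλ = 1/0.003065 = 326.264 hours.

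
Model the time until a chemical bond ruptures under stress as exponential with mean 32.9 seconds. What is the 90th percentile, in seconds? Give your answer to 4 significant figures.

75.76

The rate is λ = 1/32.9 = 0.0303951 per second.
Set 1 − e^(−λt) = 0.9, so t = −ln(0.1)/λ = 2.3026/0.0303951 ≈ 75.755 seconds.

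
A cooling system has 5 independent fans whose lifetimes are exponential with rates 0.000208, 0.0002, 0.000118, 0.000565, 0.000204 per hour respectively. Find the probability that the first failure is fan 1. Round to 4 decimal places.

0.1606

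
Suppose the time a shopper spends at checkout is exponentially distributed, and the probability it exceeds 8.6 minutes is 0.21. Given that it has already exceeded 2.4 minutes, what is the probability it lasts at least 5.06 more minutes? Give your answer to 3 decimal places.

From e^(−λ·8.6) = 0.21, λ = −ln(0.21)/8.6 = 0.181471.
Memoryless: P(X > 2.4+5.06 | X > 2.4) = P(X > 5.06) = e^(−0.181471·5.06) ≈ 0.399.

0.399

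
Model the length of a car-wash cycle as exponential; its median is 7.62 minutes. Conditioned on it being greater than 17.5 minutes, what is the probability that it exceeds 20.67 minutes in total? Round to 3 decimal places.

For an exponential, median = ln(2)/λ, so λ = ln 2 / 7.62 = 0.0909642 per minute.
P(X > s+t | X > s) = e^(−λ(s+t))/e^(−λs) = e^(−λt), independent of s = 17.5.
P(X > 3.17) = e^(−0.28836) ≈ 0.749.

0.749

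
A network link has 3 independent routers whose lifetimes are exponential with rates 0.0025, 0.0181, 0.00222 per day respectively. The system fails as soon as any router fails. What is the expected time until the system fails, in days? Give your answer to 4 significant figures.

The time to first failure is exponential with rate Σλ = 0.0025 + 0.0181 + 0.00222 = 0.02282.
E[min] = 1/Σλ = 1/0.02282 = 43.8212 days.

43.82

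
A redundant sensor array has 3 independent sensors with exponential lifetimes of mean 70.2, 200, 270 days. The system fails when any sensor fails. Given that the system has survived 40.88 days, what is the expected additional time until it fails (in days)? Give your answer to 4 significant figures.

43.58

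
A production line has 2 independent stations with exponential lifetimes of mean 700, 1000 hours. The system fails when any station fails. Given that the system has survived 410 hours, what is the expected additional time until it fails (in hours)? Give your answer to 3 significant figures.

412

First-failure rate Σλ = 1/700 + 1/1000 = 0.00242857.
By memorylessness the expected residual is 1/Σλ = 411.765 hours, regardless of the 410 already elapsed.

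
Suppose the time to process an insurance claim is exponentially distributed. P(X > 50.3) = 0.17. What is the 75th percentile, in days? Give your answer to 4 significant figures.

39.35

e^(−λ·50.3) = 0.17 ⇒ λ = −ln(0.17)/50.3 = 0.0352278.
75th percentile: 1 − e^(−λt) = 0.75, t = −ln(0.25)/λ = 39.3523 days.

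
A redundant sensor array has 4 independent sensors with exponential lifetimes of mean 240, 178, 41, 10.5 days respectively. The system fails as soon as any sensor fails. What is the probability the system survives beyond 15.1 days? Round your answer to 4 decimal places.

0.1417

The first failure time is exponential with rate Σλ_i = 1/240 + 1/178 + 1/41 + 1/10.5 = 0.129413 per day.
P(min > 15.1) = e^(−0.129413·15.1) = e^(−1.9541) ≈ 0.1417.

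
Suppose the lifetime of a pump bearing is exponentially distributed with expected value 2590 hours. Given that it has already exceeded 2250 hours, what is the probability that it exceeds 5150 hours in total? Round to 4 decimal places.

0.3264

The rate is λ = 1/2590 = 0.0003861 per hour.
By the memoryless property, P(X > 2250+2900 | X > 2250) = P(X > 2900).
P(X > 2900) = e^(−1.1197) ≈ 0.3264.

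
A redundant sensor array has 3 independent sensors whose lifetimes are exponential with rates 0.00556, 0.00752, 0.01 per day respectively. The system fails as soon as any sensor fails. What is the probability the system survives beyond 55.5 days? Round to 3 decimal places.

0.278

The time to first failure is exponential with rate Σλ = 0.00556 + 0.00752 + 0.01 = 0.02308.
P(min > 55.5) = e^(−0.02308·55.5) = e^(−1.2809) ≈ 0.278.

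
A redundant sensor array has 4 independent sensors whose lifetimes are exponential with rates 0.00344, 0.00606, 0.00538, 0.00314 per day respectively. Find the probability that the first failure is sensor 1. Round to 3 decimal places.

The time to first failure is exponential with rate Σλ = 0.00344 + 0.00606 + 0.00538 + 0.00314 = 0.01802.
P(sensor 1 first) = λ_1/Σλ = 0.00344/0.01802 ≈ 0.191.

0.191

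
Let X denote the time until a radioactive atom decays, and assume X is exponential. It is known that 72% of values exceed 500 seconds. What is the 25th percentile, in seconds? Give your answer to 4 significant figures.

e^(−λ·500) = 0.72 ⇒ λ = −ln(0.72)/500 = 0.000657008.
25th percentile: 1 − e^(−λt) = 0.25, t = −ln(0.75)/λ = 437.867 seconds.

437.9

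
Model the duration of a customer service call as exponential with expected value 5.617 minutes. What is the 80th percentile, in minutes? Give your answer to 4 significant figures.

The rate is λ = 1/5.617 = 0.178031 per minute.
Set 1 − e^(−λt) = 0.8, so t = −ln(0.2)/λ = 1.6094/0.178031 ≈ 9.04021 minutes.

9.040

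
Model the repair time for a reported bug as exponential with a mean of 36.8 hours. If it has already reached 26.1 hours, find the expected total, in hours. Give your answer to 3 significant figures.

The rate is λ = 1/36.8 = 0.0271739 per hour.
By memorylessness, E[X | X > 26.1] = 26.1 + 1/λ = 26.1 + 36.8 = 62.9 hours.

62.9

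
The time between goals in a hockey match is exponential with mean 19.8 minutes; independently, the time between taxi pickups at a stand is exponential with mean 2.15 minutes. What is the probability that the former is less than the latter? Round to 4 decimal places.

0.0979

λ_1 = 1/19.8 = 0.0505051, λ_2 = 1/2.15 = 0.465116.
For independent exponentials, P(the former < the latter) = λ_1/(λ_1+λ_2) = 0.0505051/0.515621 ≈ 0.0979.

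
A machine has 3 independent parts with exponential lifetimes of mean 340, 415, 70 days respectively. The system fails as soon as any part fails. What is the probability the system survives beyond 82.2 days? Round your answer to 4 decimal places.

The first failure time is exponential with rate Σλ_i = 1/340 + 1/415 + 1/70 = 0.0196365 per day.
P(min > 82.2) = e^(−0.0196365·82.2) = e^(−1.6141) ≈ 0.1991.

0.1991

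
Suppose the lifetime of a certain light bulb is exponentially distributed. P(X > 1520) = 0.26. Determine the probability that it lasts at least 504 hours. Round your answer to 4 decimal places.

0.6398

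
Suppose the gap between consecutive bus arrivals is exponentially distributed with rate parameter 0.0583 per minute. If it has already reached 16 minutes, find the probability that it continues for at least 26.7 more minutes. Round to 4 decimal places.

P(X > s+t | X > s) = e^(−λ(s+t))/e^(−λs) = e^(−λt), independent of s = 16.
P(X > 26.7) = e^(−1.5566) ≈ 0.2108.

0.2108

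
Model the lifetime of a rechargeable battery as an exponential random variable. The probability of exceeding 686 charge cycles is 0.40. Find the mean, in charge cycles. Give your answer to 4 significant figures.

e^(−λ·686) = 0.40 ⇒ λ = −ln(0.40)/686 = 0.0013357.
Mean = 1/λ = 748.671 charge cycles.

748.7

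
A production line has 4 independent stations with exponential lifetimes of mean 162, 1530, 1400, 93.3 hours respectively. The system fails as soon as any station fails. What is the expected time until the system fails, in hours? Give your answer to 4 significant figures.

The first failure time is exponential with rate Σλ_i = 1/162 + 1/1530 + 1/1400 + 1/93.3 = 0.0182588 per hour.
E[min] = 1/Σλ = 1/0.0182588 = 54.768 hours.

54.77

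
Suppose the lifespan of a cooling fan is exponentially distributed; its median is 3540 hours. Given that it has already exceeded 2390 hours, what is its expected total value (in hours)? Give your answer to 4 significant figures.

7497

For an exponential, median = ln(2)/λ, so λ = ln 2 / 3540 = 0.000195804 per hour.
By memorylessness, E[X | X > 2390] = 2390 + 1/λ = 2390 + 5107.14 = 7497.14 hours.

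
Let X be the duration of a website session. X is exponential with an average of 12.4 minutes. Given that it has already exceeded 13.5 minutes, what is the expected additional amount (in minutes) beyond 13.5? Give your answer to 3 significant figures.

The rate is λ = 1/12.4 = 0.0806452 per minute.
By memorylessness, the remaining amount past any threshold is again Exp(λ) with mean 1/λ = 12.4 minutes.

12.4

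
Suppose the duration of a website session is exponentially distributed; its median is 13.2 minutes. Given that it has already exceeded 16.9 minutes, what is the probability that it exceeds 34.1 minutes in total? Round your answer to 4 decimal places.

0.4053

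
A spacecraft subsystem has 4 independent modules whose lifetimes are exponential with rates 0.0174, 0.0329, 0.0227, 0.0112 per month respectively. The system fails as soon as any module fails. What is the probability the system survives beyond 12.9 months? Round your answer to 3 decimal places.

0.338

The time to first failure is exponential with rate Σλ = 0.0174 + 0.0329 + 0.0227 + 0.0112 = 0.0842.
P(min > 12.9) = e^(−0.0842·12.9) = e^(−1.0862) ≈ 0.338.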